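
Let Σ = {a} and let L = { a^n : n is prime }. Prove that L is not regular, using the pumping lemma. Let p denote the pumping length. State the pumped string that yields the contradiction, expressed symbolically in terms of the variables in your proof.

Toward a contradiction, assume L is regular with pumping length p.
Let q be a prime with q ≥ p+2 (infinitely many primes exist), and take w = a^q ∈ L with |w| = q ≥ p.
The pumping lemma gives a decomposition w = xyz where |xy| ≤ p and |y| > 0.
Then y = a^k for some k with 1 ≤ k ≤ p.
Since 1 ≤ k ≤ p, |xz| = q-k. Pump with i = q+1: |xy^{q+1}z| = (q-k)+(q+1)k = q+qk = q(1+k), which is composite (both factors ≥ 2). So xy^{q+1}z = a^{q(1+k)} ∉ L.
This is a contradiction; hence L is not regular.

a^{q(1+k)}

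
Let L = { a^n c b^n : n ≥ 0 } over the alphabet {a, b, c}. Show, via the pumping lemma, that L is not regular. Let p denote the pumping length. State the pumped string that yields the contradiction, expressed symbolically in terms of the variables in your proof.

a^{p+k} c b^p

Assume L is regular; let p be its pumping constant.
Take w = a^p c b^p ∈ L with |w| = 2p+1 ≥ p.
By the pumping lemma, w = xyz with |xy| ≤ p and |y| > 0.
The first p characters of w are a's, so xy (and hence y) consists only of a's. Write y = a^k, 1 ≤ k ≤ p.
Pump with i = 2: xy^2z = a^{p+k} c b^p, which would require p+k = p. But k ≥ 1, so xy^2z ∉ L.
Contradiction. Therefore L is not regular.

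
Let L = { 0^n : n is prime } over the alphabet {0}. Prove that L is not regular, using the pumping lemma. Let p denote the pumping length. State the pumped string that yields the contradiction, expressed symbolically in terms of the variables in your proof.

0^{q(1+k)}

Suppose for contradiction that L is regular, and let p be the pumping length.
Let q be a prime with q ≥ p+2 (infinitely many primes exist), and take w = 0^q ∈ L with |w| = q ≥ p.
By the pumping lemma, w = xyz with |xy| ≤ p and y is nonempty.
Then y = 0^k for some k with 1 ≤ k ≤ p.
Since 1 ≤ k ≤ p, |xz| = q-k. Pump with i = q+1: |xy^{q+1}z| = (q-k)+(q+1)k = q+qk = q(1+k), which is composite (both factors ≥ 2). So xy^{q+1}z = 0^{q(1+k)} ∉ L.
Contradiction. Therefore L is not regular.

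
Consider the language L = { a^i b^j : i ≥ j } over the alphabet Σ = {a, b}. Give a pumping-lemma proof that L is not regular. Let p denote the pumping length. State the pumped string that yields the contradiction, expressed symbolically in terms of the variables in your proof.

a^{p-k} b^p

Assume L is regular; let p be its pumping constant.
Choose w = a^p b^p ∈ L, with |w| = 2p ≥ p.
The pumping lemma gives a decomposition w = xyz where |xy| ≤ p and |y| ≥ 1.
The first p characters of w are a's, so xy (and hence y) consists only of a's. Write y = a^k, 1 ≤ k ≤ p.
Consider xy^0z = xz = a^{p-k} b^p. Since k ≥ 1, the a-count p-k is less than p, so i ≥ j fails; thus xz ∉ L.
Contradiction. Therefore L is not regular.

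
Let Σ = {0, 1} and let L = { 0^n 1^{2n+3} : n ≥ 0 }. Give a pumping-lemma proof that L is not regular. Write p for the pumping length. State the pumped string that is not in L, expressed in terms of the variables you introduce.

Assume L is regular; let p be its pumping constant.
Choose w = 0^p 1^{2p+3}, which is in L with |w| = 3p+3 ≥ p.
Write w = xyz as guaranteed by the lemma, with |xy| ≤ p and |y| > 0.
Because |xy| ≤ p and w begins with p copies of 0, we have y = 0^k with 1 ≤ k ≤ p.
Pump with i = 2: xy^2z = 0^{p+k} 1^{2p+3}. For this to lie in L we would need 2p+3 = 2(p+k)+3, which forces k = 0. But k ≥ 1, so xy^2z ∉ L.
Contradiction. Therefore L is not regular.

0^{p+k} 1^{2p+3}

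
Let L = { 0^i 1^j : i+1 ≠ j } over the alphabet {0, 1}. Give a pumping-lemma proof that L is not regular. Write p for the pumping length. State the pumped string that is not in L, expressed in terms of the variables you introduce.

0^{p+p!} 1^{p+p!+1}

Toward a contradiction, assume L is regular with pumping length p.
Choose w = 0^p 1^{p+p!+1}. Since p ≠ (p+p!+1)-1 = p+p!, w ∈ L; and |w| ≥ p.
The pumping lemma gives a decomposition w = xyz where |xy| ≤ p and |y| ≥ 1.
The first p characters of w are 0's, so xy (and hence y) consists only of 0's. Write y = 0^k, 1 ≤ k ≤ p.
Since 1 ≤ k ≤ p, k divides p!; set t = 1 + p!/k. Then xy^t z has p + (p!/k)·k = p + p! copies of 0. Now the 0-count is p+p! and (1-count)-1 = (p+p!+1)-1 = p+p!, so i+1 ≠ j fails. So xy^t z = 0^{p+p!} 1^{p+p!+1} ∉ L.
This contradicts the pumping lemma, so L is not regular.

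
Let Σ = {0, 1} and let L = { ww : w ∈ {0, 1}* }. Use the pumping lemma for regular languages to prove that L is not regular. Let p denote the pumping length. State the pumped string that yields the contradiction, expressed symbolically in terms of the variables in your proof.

0^{p+k} 1^p 0^p 1^p

Assume L is regular. Let p be the pumping length given by the pumping lemma.
Take w = 0^p 1^p 0^p 1^p = uu where u = 0^p1^p; then w ∈ L and |w| = 4p ≥ p.
By the pumping lemma, w = xyz with |xy| ≤ p and y is nonempty.
Because |xy| ≤ p and w begins with p copies of 0, we have y = 0^k with 1 ≤ k ≤ p.
Pump with i = 2: xy^2z = 0^{p+k} 1^p 0^p 1^p, of length 4p+k. Suppose this equals vv. The string starts with 0 and ends with 1, so v does too; thus the boundary between the two copies of v is a 1→0 transition. There is exactly one such transition, at position 2p+k, so |v| = 2p+k and |vv| = 4p+2k ≠ 4p+k since k ≥ 1. So xy^2z ∉ L.
This contradicts the pumping lemma, so L is not regular.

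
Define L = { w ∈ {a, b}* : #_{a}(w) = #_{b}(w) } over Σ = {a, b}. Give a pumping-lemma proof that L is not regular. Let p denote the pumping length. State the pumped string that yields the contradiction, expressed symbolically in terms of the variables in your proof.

a^{p+k} b^p

Toward a contradiction, assume L is regular with pumping length p.
Choose w = a^p b^p ∈ L with |w| = 2p ≥ p.
By the pumping lemma, w = xyz with |xy| ≤ p and |y| > 0.
Since the first p symbols of w are all a's and |xy| ≤ p, y lies entirely in the leading a-block: y = a^k for some k with 1 ≤ k ≤ p.
Pump with i = 2: xy^2z = a^{p+k} b^p has p+k occurrences of a but only p of b. Since k ≥ 1 the counts differ, so xy^2z ∉ L.
Contradiction. Therefore L is not regular.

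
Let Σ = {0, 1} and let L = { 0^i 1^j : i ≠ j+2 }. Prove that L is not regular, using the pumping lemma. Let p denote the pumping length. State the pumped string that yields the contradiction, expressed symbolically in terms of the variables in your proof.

Suppose for contradiction that L is regular, and let p be the pumping length.
Choose w = 0^p 1^{p+p!-2}. Since p ≠ (p+p!-2)+2 = p+p!, w ∈ L; and |w| ≥ p.
By the pumping lemma, w = xyz with |xy| ≤ p and |y| > 0.
Since the first p symbols of w are all 0's and |xy| ≤ p, y lies entirely in the leading 0-block: y = 0^k for some k with 1 ≤ k ≤ p.
Since 1 ≤ k ≤ p, k divides p!; set t = 1 + p!/k. Then xy^t z has p + (p!/k)·k = p + p! copies of 0. Now the 0-count is p+p! and (1-count)+2 = (p+p!-2)+2 = p+p!, so i ≠ j+2 fails. So xy^t z = 0^{p+p!} 1^{p+p!-2} ∉ L.
This is a contradiction; hence L is not regular.

0^{p+p!} 1^{p+p!-2}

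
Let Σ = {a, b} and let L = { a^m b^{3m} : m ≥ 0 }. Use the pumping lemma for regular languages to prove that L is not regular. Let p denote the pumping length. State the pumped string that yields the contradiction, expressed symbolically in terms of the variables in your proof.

Toward a contradiction, assume L is regular with pumping length p.
Choose w = a^p b^{3p}, which is in L with |w| = 4p ≥ p.
By the pumping lemma, w = xyz with |xy| ≤ p and |y| > 0.
Since the first p symbols of w are all a's and |xy| ≤ p, y lies entirely in the leading a-block: y = a^k for some k with 1 ≤ k ≤ p.
Pump with i = 2: xy^2z = a^{p+k} b^{3p}. For this to lie in L we would need 3p = 3(p+k), which forces k = 0. But k ≥ 1, so xy^2z ∉ L.
This contradicts the pumping lemma, so L is not regular.

a^{p+k} b^{3p}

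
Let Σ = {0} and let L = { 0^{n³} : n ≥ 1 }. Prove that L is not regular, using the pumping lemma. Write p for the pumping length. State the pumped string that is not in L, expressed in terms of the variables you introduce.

0^{p³+k}

Assume L is regular. Let p be the pumping length given by the pumping lemma.
Take w = 0^{p³} ∈ L with |w| = p³ ≥ p.
By the pumping lemma, w = xyz with |xy| ≤ p and |y| ≥ 1.
Then y = 0^k for some k with 1 ≤ k ≤ p.
Pump with i = 2: xy^2z = 0^{p³+k}. Since 1 ≤ k ≤ p, p³ < p³+k ≤ p³+p < p³+3p²+3p+1 = (p+1)³, so p³+k is not a perfect cube. So xy^2z ∉ L.
This is a contradiction; hence L is not regular.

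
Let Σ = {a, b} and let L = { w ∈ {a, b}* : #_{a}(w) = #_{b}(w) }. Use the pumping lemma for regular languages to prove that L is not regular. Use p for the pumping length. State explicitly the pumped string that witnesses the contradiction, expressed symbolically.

Assume L is regular. Let p be the pumping length given by the pumping lemma.
Choose w = a^p b^p ∈ L with |w| = 2p ≥ p.
The pumping lemma gives a decomposition w = xyz where |xy| ≤ p and y is nonempty.
Because |xy| ≤ p and w begins with p copies of a, we have y = a^k with 1 ≤ k ≤ p.
Pump with i = 2: xy^2z = a^{p+k} b^p has p+k occurrences of a but only p of b. Since k ≥ 1 the counts differ, so xy^2z ∉ L.
Contradiction. Therefore L is not regular.

a^{p+k} b^p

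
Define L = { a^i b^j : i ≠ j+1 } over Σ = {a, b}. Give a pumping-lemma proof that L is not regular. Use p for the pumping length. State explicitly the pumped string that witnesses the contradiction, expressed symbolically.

Assume L is regular; let p be its pumping constant.
Choose w = a^p b^{p+p!-1}. Since p ≠ (p+p!-1)+1 = p+p!, w ∈ L; and |w| ≥ p.
By the pumping lemma, w = xyz with |xy| ≤ p and |y| > 0.
Since the first p symbols of w are all a's and |xy| ≤ p, y lies entirely in the leading a-block: y = a^k for some k with 1 ≤ k ≤ p.
Since 1 ≤ k ≤ p, k divides p!; set t = 1 + p!/k. Then xy^t z has p + (p!/k)·k = p + p! copies of a. Now the a-count is p+p! and (b-count)+1 = (p+p!-1)+1 = p+p!, so i ≠ j+1 fails. So xy^t z = a^{p+p!} b^{p+p!-1} ∉ L.
This contradicts the pumping lemma, so L is not regular.

a^{p+p!} b^{p+p!-1}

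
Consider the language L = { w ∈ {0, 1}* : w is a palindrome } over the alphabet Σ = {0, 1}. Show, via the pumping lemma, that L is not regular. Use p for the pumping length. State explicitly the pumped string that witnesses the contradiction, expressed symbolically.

0^{p+k} 1 0^p

Assume L is regular. Let p be the pumping length given by the pumping lemma.
Take w = 0^p 1 0^p, a palindrome of length 2p+1 ≥ p.
Write w = xyz as guaranteed by the lemma, with |xy| ≤ p and y is nonempty.
The first p characters of w are 0's, so xy (and hence y) consists only of 0's. Write y = 0^k, 1 ≤ k ≤ p.
Pump with i = 2: xy^2z = 0^{p+k} 1 0^p. Its reverse is 0^p 1 0^{p+k}, which differs from xy^2z since k ≥ 1. So xy^2z is not a palindrome and xy^2z ∉ L.
Contradiction. Therefore L is not regular.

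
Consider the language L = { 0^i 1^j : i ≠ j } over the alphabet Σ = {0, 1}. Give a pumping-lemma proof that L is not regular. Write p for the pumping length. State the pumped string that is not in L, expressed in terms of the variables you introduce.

0^{p+p!} 1^{p+p!}

Assume L is regular; let p be its pumping constant.
Choose w = 0^p 1^{p+p!}. Since p ≠ p+p!, w ∈ L; and |w| ≥ p.
By the pumping lemma, w = xyz with |xy| ≤ p and |y| > 0.
Because |xy| ≤ p and w begins with p copies of 0, we have y = 0^k with 1 ≤ k ≤ p.
Since 1 ≤ k ≤ p, k divides p!; set t = 1 + p!/k. Then xy^t z has p + (p!/k)·k = p + p! copies of 0. Now the 0-count equals the 1-count, so i ≠ j fails. So xy^t z = 0^{p+p!} 1^{p+p!} ∉ L.
This contradicts the pumping lemma, so L is not regular.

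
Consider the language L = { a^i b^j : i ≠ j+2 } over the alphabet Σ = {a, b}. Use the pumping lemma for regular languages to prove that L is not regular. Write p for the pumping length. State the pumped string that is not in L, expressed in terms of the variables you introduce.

Assume L is regular. Let p be the pumping length given by the pumping lemma.
Choose w = a^p b^{p+p!-2}. Since p ≠ (p+p!-2)+2 = p+p!, w ∈ L; and |w| ≥ p.
The pumping lemma gives a decomposition w = xyz where |xy| ≤ p and |y| > 0.
Since the first p symbols of w are all a's and |xy| ≤ p, y lies entirely in the leading a-block: y = a^k for some k with 1 ≤ k ≤ p.
Since 1 ≤ k ≤ p, k divides p!; set t = 1 + p!/k. Then xy^t z has p + (p!/k)·k = p + p! copies of a. Now the a-count is p+p! and (b-count)+2 = (p+p!-2)+2 = p+p!, so i ≠ j+2 fails. So xy^t z = a^{p+p!} b^{p+p!-2} ∉ L.
This contradicts the pumping lemma, so L is not regular.

a^{p+p!} b^{p+p!-2}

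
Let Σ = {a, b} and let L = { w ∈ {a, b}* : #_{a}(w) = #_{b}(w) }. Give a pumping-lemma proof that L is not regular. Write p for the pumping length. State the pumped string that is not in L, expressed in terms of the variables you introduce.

Suppose for contradiction that L is regular, and let p be the pumping length.
Choose w = a^p b^p ∈ L with |w| = 2p ≥ p.
By the pumping lemma, w = xyz with |xy| ≤ p and |y| ≥ 1.
Since the first p symbols of w are all a's and |xy| ≤ p, y lies entirely in the leading a-block: y = a^k for some k with 1 ≤ k ≤ p.
Pump with i = 2: xy^2z = a^{p+k} b^p has p+k occurrences of a but only p of b. Since k ≥ 1 the counts differ, so xy^2z ∉ L.
Contradiction. Therefore L is not regular.

a^{p+k} b^p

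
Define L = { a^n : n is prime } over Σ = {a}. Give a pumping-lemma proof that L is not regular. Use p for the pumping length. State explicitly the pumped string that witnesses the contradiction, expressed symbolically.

a^{q(1+k)}

Assume L is regular. Let p be the pumping length given by the pumping lemma.
Let q be a prime with q ≥ p+2 (infinitely many primes exist), and take w = a^q ∈ L with |w| = q ≥ p.
The pumping lemma gives a decomposition w = xyz where |xy| ≤ p and y is nonempty.
Then y = a^k for some k with 1 ≤ k ≤ p.
Since 1 ≤ k ≤ p, |xz| = q-k. Pump with i = q+1: |xy^{q+1}z| = (q-k)+(q+1)k = q+qk = q(1+k), which is composite (both factors ≥ 2). So xy^{q+1}z = a^{q(1+k)} ∉ L.
This contradicts the pumping lemma, so L is not regular.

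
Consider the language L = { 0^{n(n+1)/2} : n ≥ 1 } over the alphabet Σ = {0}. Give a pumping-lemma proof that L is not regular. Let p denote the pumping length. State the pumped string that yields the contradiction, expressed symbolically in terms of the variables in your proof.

Suppose for contradiction that L is regular, and let p be the pumping length.
Take w = 0^{p(p+1)/2} ∈ L with |w| = p(p+1)/2 ≥ p.
By the pumping lemma, w = xyz with |xy| ≤ p and |y| > 0.
Then y = 0^k for some k with 1 ≤ k ≤ p.
Pump with i = 2: xy^2z = 0^{p(p+1)/2+k}. Since 1 ≤ k ≤ p, p(p+1)/2 < p(p+1)/2+k ≤ p(p+1)/2+p < (p+1)(p+2)/2, so p(p+1)/2+k is strictly between consecutive triangular numbers. So xy^2z ∉ L.
This is a contradiction; hence L is not regular.

0^{p(p+1)/2+k}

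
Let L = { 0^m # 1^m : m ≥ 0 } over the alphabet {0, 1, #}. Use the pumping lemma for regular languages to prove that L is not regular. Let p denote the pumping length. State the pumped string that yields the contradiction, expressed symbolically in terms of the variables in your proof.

Toward a contradiction, assume L is regular with pumping length p.
Take w = 0^p # 1^p ∈ L with |w| = 2p+1 ≥ p.
By the pumping lemma, w = xyz with |xy| ≤ p and y is nonempty.
Because |xy| ≤ p and w begins with p copies of 0, we have y = 0^k with 1 ≤ k ≤ p.
Pump with i = 2: xy^2z = 0^{p+k} # 1^p, which would require p+k = p. But k ≥ 1, so xy^2z ∉ L.
This is a contradiction; hence L is not regular.

0^{p+k} # 1^p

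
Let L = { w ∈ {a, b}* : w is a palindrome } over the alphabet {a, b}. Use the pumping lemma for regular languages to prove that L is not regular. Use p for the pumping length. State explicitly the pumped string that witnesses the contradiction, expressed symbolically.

Toward a contradiction, assume L is regular with pumping length p.
Take w = a^p b a^p, a palindrome of length 2p+1 ≥ p.
By the pumping lemma, w = xyz with |xy| ≤ p and |y| ≥ 1.
Because |xy| ≤ p and w begins with p copies of a, we have y = a^k with 1 ≤ k ≤ p.
Pump with i = 2: xy^2z = a^{p+k} b a^p. Its reverse is a^p b a^{p+k}, which differs from xy^2z since k ≥ 1. So xy^2z is not a palindrome and xy^2z ∉ L.
Contradiction. Therefore L is not regular.

a^{p+k} b a^p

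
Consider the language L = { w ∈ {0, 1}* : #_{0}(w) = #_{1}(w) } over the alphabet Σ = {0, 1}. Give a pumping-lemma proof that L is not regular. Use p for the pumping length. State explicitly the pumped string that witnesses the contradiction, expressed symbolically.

Toward a contradiction, assume L is regular with pumping length p.
Choose w = 0^p 1^p ∈ L with |w| = 2p ≥ p.
By the pumping lemma, w = xyz with |xy| ≤ p and y is nonempty.
Because |xy| ≤ p and w begins with p copies of 0, we have y = 0^k with 1 ≤ k ≤ p.
Pump with i = 2: xy^2z = 0^{p+k} 1^p has p+k occurrences of 0 but only p of 1. Since k ≥ 1 the counts differ, so xy^2z ∉ L.
This contradicts the pumping lemma, so L is not regular.

0^{p+k} 1^p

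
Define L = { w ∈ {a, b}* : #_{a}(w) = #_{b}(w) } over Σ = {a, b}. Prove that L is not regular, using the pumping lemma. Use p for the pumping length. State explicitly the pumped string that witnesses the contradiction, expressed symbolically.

Assume L is regular. Let p be the pumping length given by the pumping lemma.
Choose w = a^p b^p ∈ L with |w| = 2p ≥ p.
By the pumping lemma, w = xyz with |xy| ≤ p and |y| ≥ 1.
The first p characters of w are a's, so xy (and hence y) consists only of a's. Write y = a^k, 1 ≤ k ≤ p.
Pump with i = 2: xy^2z = a^{p+k} b^p has p+k occurrences of a but only p of b. Since k ≥ 1 the counts differ, so xy^2z ∉ L.
This is a contradiction; hence L is not regular.

a^{p+k} b^p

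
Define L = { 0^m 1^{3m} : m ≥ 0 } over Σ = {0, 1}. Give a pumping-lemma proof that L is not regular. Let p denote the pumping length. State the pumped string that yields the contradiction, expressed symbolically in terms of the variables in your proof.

0^{p+k} 1^{3p}

Assume L is regular. Let p be the pumping length given by the pumping lemma.
Let w = 0^p 1^{3p} ∈ L; note |w| = 4p ≥ p.
By the pumping lemma, w = xyz with |xy| ≤ p and |y| ≥ 1.
The first p characters of w are 0's, so xy (and hence y) consists only of 0's. Write y = 0^k, 1 ≤ k ≤ p.
Pump with i = 2: xy^2z = 0^{p+k} 1^{3p}. For this to lie in L we would need 3p = 3(p+k), which forces k = 0. But k ≥ 1, so xy^2z ∉ L.
This contradicts the pumping lemma, so L is not regular.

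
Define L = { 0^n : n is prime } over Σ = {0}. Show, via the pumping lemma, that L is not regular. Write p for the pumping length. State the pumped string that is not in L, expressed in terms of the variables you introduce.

0^{q(1+k)}

Assume L is regular; let p be its pumping constant.
Let q be a prime with q ≥ p+2 (infinitely many primes exist), and take w = 0^q ∈ L with |w| = q ≥ p.
The pumping lemma gives a decomposition w = xyz where |xy| ≤ p and |y| ≥ 1.
Then y = 0^k for some k with 1 ≤ k ≤ p.
Since 1 ≤ k ≤ p, |xz| = q-k. Pump with i = q+1: |xy^{q+1}z| = (q-k)+(q+1)k = q+qk = q(1+k), which is composite (both factors ≥ 2). So xy^{q+1}z = 0^{q(1+k)} ∉ L.
This is a contradiction; hence L is not regular.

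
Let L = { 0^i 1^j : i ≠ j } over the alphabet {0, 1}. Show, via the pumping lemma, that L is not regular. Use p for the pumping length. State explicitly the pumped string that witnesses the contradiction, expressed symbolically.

Toward a contradiction, assume L is regular with pumping length p.
Choose w = 0^p 1^{p+p!}. Since p ≠ p+p!, w ∈ L; and |w| ≥ p.
By the pumping lemma, w = xyz with |xy| ≤ p and y is nonempty.
The first p characters of w are 0's, so xy (and hence y) consists only of 0's. Write y = 0^k, 1 ≤ k ≤ p.
Since 1 ≤ k ≤ p, k divides p!; set t = 1 + p!/k. Then xy^t z has p + (p!/k)·k = p + p! copies of 0. Now the 0-count equals the 1-count, so i ≠ j fails. So xy^t z = 0^{p+p!} 1^{p+p!} ∉ L.
Contradiction. Therefore L is not regular.

0^{p+p!} 1^{p+p!}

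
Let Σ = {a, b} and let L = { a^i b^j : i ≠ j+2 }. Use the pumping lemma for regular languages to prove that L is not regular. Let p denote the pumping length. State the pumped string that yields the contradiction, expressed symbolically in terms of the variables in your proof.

Toward a contradiction, assume L is regular with pumping length p.
Choose w = a^p b^{p+p!-2}. Since p ≠ (p+p!-2)+2 = p+p!, w ∈ L; and |w| ≥ p.
The pumping lemma gives a decomposition w = xyz where |xy| ≤ p and y is nonempty.
Since the first p symbols of w are all a's and |xy| ≤ p, y lies entirely in the leading a-block: y = a^k for some k with 1 ≤ k ≤ p.
Since 1 ≤ k ≤ p, k divides p!; set t = 1 + p!/k. Then xy^t z has p + (p!/k)·k = p + p! copies of a. Now the a-count is p+p! and (b-count)+2 = (p+p!-2)+2 = p+p!, so i ≠ j+2 fails. So xy^t z = a^{p+p!} b^{p+p!-2} ∉ L.
This contradicts the pumping lemma, so L is not regular.

a^{p+p!} b^{p+p!-2}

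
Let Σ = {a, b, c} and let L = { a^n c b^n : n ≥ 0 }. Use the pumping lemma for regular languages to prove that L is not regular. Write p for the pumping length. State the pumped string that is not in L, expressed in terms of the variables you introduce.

a^{p+k} c b^p

Assume L is regular; let p be its pumping constant.
Take w = a^p c b^p ∈ L with |w| = 2p+1 ≥ p.
By the pumping lemma, w = xyz with |xy| ≤ p and y is nonempty.
Since the first p symbols of w are all a's and |xy| ≤ p, y lies entirely in the leading a-block: y = a^k for some k with 1 ≤ k ≤ p.
Pump with i = 2: xy^2z = a^{p+k} c b^p, which would require p+k = p. But k ≥ 1, so xy^2z ∉ L.
This is a contradiction; hence L is not regular.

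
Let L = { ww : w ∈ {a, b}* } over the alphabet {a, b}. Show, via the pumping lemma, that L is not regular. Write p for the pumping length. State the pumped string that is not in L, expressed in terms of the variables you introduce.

a^{p+k} b^p a^p b^p

Toward a contradiction, assume L is regular with pumping length p.
Take w = a^p b^p a^p b^p = uu where u = a^pb^p; then w ∈ L and |w| = 4p ≥ p.
The pumping lemma gives a decomposition w = xyz where |xy| ≤ p and |y| > 0.
Because |xy| ≤ p and w begins with p copies of a, we have y = a^k with 1 ≤ k ≤ p.
Pump with i = 2: xy^2z = a^{p+k} b^p a^p b^p, of length 4p+k. Suppose this equals vv. The string starts with a and ends with b, so v does too; thus the boundary between the two copies of v is a b→a transition. There is exactly one such transition, at position 2p+k, so |v| = 2p+k and |vv| = 4p+2k ≠ 4p+k since k ≥ 1. So xy^2z ∉ L.
This contradicts the pumping lemma, so L is not regular.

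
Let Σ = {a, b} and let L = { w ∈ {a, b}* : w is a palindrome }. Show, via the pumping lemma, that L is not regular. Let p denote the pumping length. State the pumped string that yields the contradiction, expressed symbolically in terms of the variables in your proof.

Suppose for contradiction that L is regular, and let p be the pumping length.
Take w = a^p b a^p, a palindrome of length 2p+1 ≥ p.
By the pumping lemma, w = xyz with |xy| ≤ p and |y| ≥ 1.
Since the first p symbols of w are all a's and |xy| ≤ p, y lies entirely in the leading a-block: y = a^k for some k with 1 ≤ k ≤ p.
Pump with i = 2: xy^2z = a^{p+k} b a^p. Its reverse is a^p b a^{p+k}, which differs from xy^2z since k ≥ 1. So xy^2z is not a palindrome and xy^2z ∉ L.
Contradiction. Therefore L is not regular.

a^{p+k} b a^p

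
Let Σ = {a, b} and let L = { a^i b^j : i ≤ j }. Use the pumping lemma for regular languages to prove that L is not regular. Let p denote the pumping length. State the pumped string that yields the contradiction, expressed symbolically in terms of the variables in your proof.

a^{p+k} b^p

Toward a contradiction, assume L is regular with pumping length p.
Choose w = a^p b^p ∈ L, with |w| = 2p ≥ p.
The pumping lemma gives a decomposition w = xyz where |xy| ≤ p and |y| > 0.
Since the first p symbols of w are all a's and |xy| ≤ p, y lies entirely in the leading a-block: y = a^k for some k with 1 ≤ k ≤ p.
Consider xy^2z = a^{p+k} b^p. Since k ≥ 1, the a-count p+k exceeds the b-count p, so i ≤ j fails; thus xy^2z ∉ L.
Contradiction. Therefore L is not regular.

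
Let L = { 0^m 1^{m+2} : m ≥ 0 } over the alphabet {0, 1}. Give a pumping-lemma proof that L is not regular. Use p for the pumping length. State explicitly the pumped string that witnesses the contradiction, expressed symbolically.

0^{p+k} 1^{p+2}

Suppose for contradiction that L is regular, and let p be the pumping length.
Choose w = 0^p 1^{p+2}, which is in L with |w| = 2p+2 ≥ p.
By the pumping lemma, w = xyz with |xy| ≤ p and y is nonempty.
Because |xy| ≤ p and w begins with p copies of 0, we have y = 0^k with 1 ≤ k ≤ p.
Pump with i = 2: xy^2z = 0^{p+k} 1^{p+2}. For this to lie in L we would need p+2 = (p+k)+2, which forces k = 0. But k ≥ 1, so xy^2z ∉ L.
This is a contradiction; hence L is not regular.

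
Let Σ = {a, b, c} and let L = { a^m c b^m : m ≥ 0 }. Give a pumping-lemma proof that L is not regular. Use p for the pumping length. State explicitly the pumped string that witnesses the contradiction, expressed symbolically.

a^{p+k} c b^p

Assume L is regular; let p be its pumping constant.
Take w = a^p c b^p ∈ L with |w| = 2p+1 ≥ p.
By the pumping lemma, w = xyz with |xy| ≤ p and |y| > 0.
Because |xy| ≤ p and w begins with p copies of a, we have y = a^k with 1 ≤ k ≤ p.
Pump with i = 2: xy^2z = a^{p+k} c b^p, which would require p+k = p. But k ≥ 1, so xy^2z ∉ L.
This contradicts the pumping lemma, so L is not regular.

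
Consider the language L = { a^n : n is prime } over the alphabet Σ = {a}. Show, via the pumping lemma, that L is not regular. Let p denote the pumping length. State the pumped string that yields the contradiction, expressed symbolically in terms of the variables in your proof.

Assume L is regular. Let p be the pumping length given by the pumping lemma.
Let q be a prime with q ≥ p+2 (infinitely many primes exist), and take w = a^q ∈ L with |w| = q ≥ p.
The pumping lemma gives a decomposition w = xyz where |xy| ≤ p and |y| > 0.
Then y = a^k for some k with 1 ≤ k ≤ p.
Since 1 ≤ k ≤ p, |xz| = q-k. Pump with i = q+1: |xy^{q+1}z| = (q-k)+(q+1)k = q+qk = q(1+k), which is composite (both factors ≥ 2). So xy^{q+1}z = a^{q(1+k)} ∉ L.
Contradiction. Therefore L is not regular.

a^{q(1+k)}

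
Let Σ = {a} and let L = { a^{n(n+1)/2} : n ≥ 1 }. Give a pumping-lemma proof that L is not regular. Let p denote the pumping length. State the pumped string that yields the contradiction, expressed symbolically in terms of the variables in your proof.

a^{p(p+1)/2+k}

Assume L is regular; let p be its pumping constant.
Take w = a^{p(p+1)/2} ∈ L with |w| = p(p+1)/2 ≥ p.
The pumping lemma gives a decomposition w = xyz where |xy| ≤ p and y is nonempty.
Then y = a^k for some k with 1 ≤ k ≤ p.
Pump with i = 2: xy^2z = a^{p(p+1)/2+k}. Since 1 ≤ k ≤ p, p(p+1)/2 < p(p+1)/2+k ≤ p(p+1)/2+p < (p+1)(p+2)/2, so p(p+1)/2+k is strictly between consecutive triangular numbers. So xy^2z ∉ L.
Contradiction. Therefore L is not regular.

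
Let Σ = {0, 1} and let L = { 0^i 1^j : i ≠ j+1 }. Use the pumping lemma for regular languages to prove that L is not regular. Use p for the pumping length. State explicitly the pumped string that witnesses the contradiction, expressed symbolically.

Assume L is regular; let p be its pumping constant.
Choose w = 0^p 1^{p+p!-1}. Since p ≠ (p+p!-1)+1 = p+p!, w ∈ L; and |w| ≥ p.
Write w = xyz as guaranteed by the lemma, with |xy| ≤ p and |y| ≥ 1.
The first p characters of w are 0's, so xy (and hence y) consists only of 0's. Write y = 0^k, 1 ≤ k ≤ p.
Since 1 ≤ k ≤ p, k divides p!; set t = 1 + p!/k. Then xy^t z has p + (p!/k)·k = p + p! copies of 0. Now the 0-count is p+p! and (1-count)+1 = (p+p!-1)+1 = p+p!, so i ≠ j+1 fails. So xy^t z = 0^{p+p!} 1^{p+p!-1} ∉ L.
This is a contradiction; hence L is not regular.

0^{p+p!} 1^{p+p!-1}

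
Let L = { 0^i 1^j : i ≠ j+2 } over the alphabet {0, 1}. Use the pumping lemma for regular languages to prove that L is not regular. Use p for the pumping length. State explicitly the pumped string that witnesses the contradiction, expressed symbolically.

Assume L is regular; let p be its pumping constant.
Choose w = 0^p 1^{p+p!-2}. Since p ≠ (p+p!-2)+2 = p+p!, w ∈ L; and |w| ≥ p.
Write w = xyz as guaranteed by the lemma, with |xy| ≤ p and y is nonempty.
The first p characters of w are 0's, so xy (and hence y) consists only of 0's. Write y = 0^k, 1 ≤ k ≤ p.
Since 1 ≤ k ≤ p, k divides p!; set t = 1 + p!/k. Then xy^t z has p + (p!/k)·k = p + p! copies of 0. Now the 0-count is p+p! and (1-count)+2 = (p+p!-2)+2 = p+p!, so i ≠ j+2 fails. So xy^t z = 0^{p+p!} 1^{p+p!-2} ∉ L.
This is a contradiction; hence L is not regular.

0^{p+p!} 1^{p+p!-2}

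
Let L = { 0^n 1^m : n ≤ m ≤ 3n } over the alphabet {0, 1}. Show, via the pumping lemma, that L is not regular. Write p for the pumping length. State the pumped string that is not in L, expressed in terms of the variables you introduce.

Suppose for contradiction that L is regular, and let p be the pumping length.
Take w = 0^p 1^p ∈ L (since p ≤ p ≤ 3p), with |w| = 2p ≥ p.
Write w = xyz as guaranteed by the lemma, with |xy| ≤ p and |y| ≥ 1.
Because |xy| ≤ p and w begins with p copies of 0, we have y = 0^k with 1 ≤ k ≤ p.
Pump with i = 2: xy^2z = 0^{p+k} 1^p. Now n = p+k > p = m, so the condition n ≤ m fails. Thus xy^2z ∉ L.
Contradiction. Therefore L is not regular.

0^{p+k} 1^p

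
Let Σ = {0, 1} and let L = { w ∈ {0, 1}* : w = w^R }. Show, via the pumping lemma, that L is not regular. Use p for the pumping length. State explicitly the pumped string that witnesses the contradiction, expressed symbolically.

0^{p+k} 1 0^p

Suppose for contradiction that L is regular, and let p be the pumping length.
Take w = 0^p 1 0^p, a palindrome of length 2p+1 ≥ p.
The pumping lemma gives a decomposition w = xyz where |xy| ≤ p and y is nonempty.
Because |xy| ≤ p and w begins with p copies of 0, we have y = 0^k with 1 ≤ k ≤ p.
Pump with i = 2: xy^2z = 0^{p+k} 1 0^p. Its reverse is 0^p 1 0^{p+k}, which differs from xy^2z since k ≥ 1. So xy^2z is not a palindrome and xy^2z ∉ L.
Contradiction. Therefore L is not regular.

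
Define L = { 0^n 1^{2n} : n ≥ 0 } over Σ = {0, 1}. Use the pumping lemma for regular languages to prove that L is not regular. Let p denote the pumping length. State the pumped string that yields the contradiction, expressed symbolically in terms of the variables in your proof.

Assume L is regular; let p be its pumping constant.
Take w = 0^p 1^{2p}. Then w ∈ L and |w| = 3p ≥ p.
By the pumping lemma, w = xyz with |xy| ≤ p and |y| > 0.
Since the first p symbols of w are all 0's and |xy| ≤ p, y lies entirely in the leading 0-block: y = 0^k for some k with 1 ≤ k ≤ p.
Pump with i = 2: xy^2z = 0^{p+k} 1^{2p}. For this to lie in L we would need 2p = 2(p+k), which forces k = 0. But k ≥ 1, so xy^2z ∉ L.
This is a contradiction; hence L is not regular.

0^{p+k} 1^{2p}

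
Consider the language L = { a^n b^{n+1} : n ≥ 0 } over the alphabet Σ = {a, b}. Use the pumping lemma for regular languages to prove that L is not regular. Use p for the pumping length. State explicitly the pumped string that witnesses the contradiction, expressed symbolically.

a^{p+k} b^{p+1}

Suppose for contradiction that L is regular, and let p be the pumping length.
Let w = a^p b^{p+1} ∈ L; note |w| = 2p+1 ≥ p.
Write w = xyz as guaranteed by the lemma, with |xy| ≤ p and |y| ≥ 1.
Since the first p symbols of w are all a's and |xy| ≤ p, y lies entirely in the leading a-block: y = a^k for some k with 1 ≤ k ≤ p.
Pump with i = 2: xy^2z = a^{p+k} b^{p+1}. For this to lie in L we would need p+1 = (p+k)+1, which forces k = 0. But k ≥ 1, so xy^2z ∉ L.
Contradiction. Therefore L is not regular.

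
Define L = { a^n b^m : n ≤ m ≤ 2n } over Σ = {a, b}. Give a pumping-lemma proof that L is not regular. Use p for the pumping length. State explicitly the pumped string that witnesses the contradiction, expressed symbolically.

a^{p+k} b^p

Assume L is regular. Let p be the pumping length given by the pumping lemma.
Take w = a^p b^p ∈ L (since p ≤ p ≤ 2p), with |w| = 2p ≥ p.
Write w = xyz as guaranteed by the lemma, with |xy| ≤ p and y is nonempty.
Since the first p symbols of w are all a's and |xy| ≤ p, y lies entirely in the leading a-block: y = a^k for some k with 1 ≤ k ≤ p.
Pump with i = 2: xy^2z = a^{p+k} b^p. Now n = p+k > p = m, so the condition n ≤ m fails. Thus xy^2z ∉ L.
This contradicts the pumping lemma, so L is not regular.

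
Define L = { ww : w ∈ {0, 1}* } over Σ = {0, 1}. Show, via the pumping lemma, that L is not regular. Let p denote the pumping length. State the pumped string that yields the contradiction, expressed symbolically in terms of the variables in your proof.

Toward a contradiction, assume L is regular with pumping length p.
Take w = 0^p 1^p 0^p 1^p = uu where u = 0^p1^p; then w ∈ L and |w| = 4p ≥ p.
By the pumping lemma, w = xyz with |xy| ≤ p and |y| ≥ 1.
The first p characters of w are 0's, so xy (and hence y) consists only of 0's. Write y = 0^k, 1 ≤ k ≤ p.
Pump with i = 2: xy^2z = 0^{p+k} 1^p 0^p 1^p, of length 4p+k. Suppose this equals vv. The string starts with 0 and ends with 1, so v does too; thus the boundary between the two copies of v is a 1→0 transition. There is exactly one such transition, at position 2p+k, so |v| = 2p+k and |vv| = 4p+2k ≠ 4p+k since k ≥ 1. So xy^2z ∉ L.
This is a contradiction; hence L is not regular.

0^{p+k} 1^p 0^p 1^p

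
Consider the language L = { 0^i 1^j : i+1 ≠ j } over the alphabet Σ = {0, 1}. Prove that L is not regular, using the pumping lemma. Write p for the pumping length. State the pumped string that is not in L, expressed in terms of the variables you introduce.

Toward a contradiction, assume L is regular with pumping length p.
Choose w = 0^p 1^{p+p!+1}. Since p ≠ (p+p!+1)-1 = p+p!, w ∈ L; and |w| ≥ p.
The pumping lemma gives a decomposition w = xyz where |xy| ≤ p and |y| ≥ 1.
Because |xy| ≤ p and w begins with p copies of 0, we have y = 0^k with 1 ≤ k ≤ p.
Since 1 ≤ k ≤ p, k divides p!; set t = 1 + p!/k. Then xy^t z has p + (p!/k)·k = p + p! copies of 0. Now the 0-count is p+p! and (1-count)-1 = (p+p!+1)-1 = p+p!, so i+1 ≠ j fails. So xy^t z = 0^{p+p!} 1^{p+p!+1} ∉ L.
This contradicts the pumping lemma, so L is not regular.

0^{p+p!} 1^{p+p!+1}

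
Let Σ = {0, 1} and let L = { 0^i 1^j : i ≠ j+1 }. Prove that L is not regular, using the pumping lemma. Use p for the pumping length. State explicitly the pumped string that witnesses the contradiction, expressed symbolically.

0^{p+p!} 1^{p+p!-1}

Assume L is regular. Let p be the pumping length given by the pumping lemma.
Choose w = 0^p 1^{p+p!-1}. Since p ≠ (p+p!-1)+1 = p+p!, w ∈ L; and |w| ≥ p.
By the pumping lemma, w = xyz with |xy| ≤ p and |y| > 0.
Because |xy| ≤ p and w begins with p copies of 0, we have y = 0^k with 1 ≤ k ≤ p.
Since 1 ≤ k ≤ p, k divides p!; set t = 1 + p!/k. Then xy^t z has p + (p!/k)·k = p + p! copies of 0. Now the 0-count is p+p! and (1-count)+1 = (p+p!-1)+1 = p+p!, so i ≠ j+1 fails. So xy^t z = 0^{p+p!} 1^{p+p!-1} ∉ L.
This is a contradiction; hence L is not regular.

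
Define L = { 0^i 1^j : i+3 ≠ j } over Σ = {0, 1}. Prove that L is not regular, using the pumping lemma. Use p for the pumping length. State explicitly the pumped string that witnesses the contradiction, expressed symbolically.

Suppose for contradiction that L is regular, and let p be the pumping length.
Choose w = 0^p 1^{p+p!+3}. Since p ≠ (p+p!+3)-3 = p+p!, w ∈ L; and |w| ≥ p.
The pumping lemma gives a decomposition w = xyz where |xy| ≤ p and |y| ≥ 1.
Because |xy| ≤ p and w begins with p copies of 0, we have y = 0^k with 1 ≤ k ≤ p.
Since 1 ≤ k ≤ p, k divides p!; set t = 1 + p!/k. Then xy^t z has p + (p!/k)·k = p + p! copies of 0. Now the 0-count is p+p! and (1-count)-3 = (p+p!+3)-3 = p+p!, so i+3 ≠ j fails. So xy^t z = 0^{p+p!} 1^{p+p!+3} ∉ L.
This is a contradiction; hence L is not regular.

0^{p+p!} 1^{p+p!+3}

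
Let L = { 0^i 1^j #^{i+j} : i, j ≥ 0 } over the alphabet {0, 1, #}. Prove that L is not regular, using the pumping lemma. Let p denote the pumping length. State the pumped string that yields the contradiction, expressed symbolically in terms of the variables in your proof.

Assume L is regular; let p be its pumping constant.
Take w = 0^p 1^p #^{2p} ∈ L (with i=j=p, i+j=2p), |w| = 4p ≥ p.
The pumping lemma gives a decomposition w = xyz where |xy| ≤ p and |y| > 0.
The first p characters of w are 0's, so xy (and hence y) consists only of 0's. Write y = 0^k, 1 ≤ k ≤ p.
Consider xy^2z = 0^{p+k} 1^p #^{2p}. Now the 0- and 1-counts sum to 2p+k, but the #-count is 2p ≠ 2p+k. So xy^2z ∉ L.
Contradiction. Therefore L is not regular.

0^{p+k} 1^p #^{2p}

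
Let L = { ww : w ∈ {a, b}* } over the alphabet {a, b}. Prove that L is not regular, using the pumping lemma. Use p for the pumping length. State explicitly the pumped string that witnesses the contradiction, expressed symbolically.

Assume L is regular; let p be its pumping constant.
Take w = a^p b^p a^p b^p = uu where u = a^pb^p; then w ∈ L and |w| = 4p ≥ p.
The pumping lemma gives a decomposition w = xyz where |xy| ≤ p and |y| > 0.
Since the first p symbols of w are all a's and |xy| ≤ p, y lies entirely in the leading a-block: y = a^k for some k with 1 ≤ k ≤ p.
Pump with i = 2: xy^2z = a^{p+k} b^p a^p b^p, of length 4p+k. Suppose this equals vv. The string starts with a and ends with b, so v does too; thus the boundary between the two copies of v is a b→a transition. There is exactly one such transition, at position 2p+k, so |v| = 2p+k and |vv| = 4p+2k ≠ 4p+k since k ≥ 1. So xy^2z ∉ L.
Contradiction. Therefore L is not regular.

a^{p+k} b^p a^p b^p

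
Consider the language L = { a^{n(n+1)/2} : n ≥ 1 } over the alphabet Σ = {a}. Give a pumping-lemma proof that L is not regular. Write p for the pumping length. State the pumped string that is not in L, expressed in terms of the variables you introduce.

Assume L is regular; let p be its pumping constant.
Take w = a^{p(p+1)/2} ∈ L with |w| = p(p+1)/2 ≥ p.
The pumping lemma gives a decomposition w = xyz where |xy| ≤ p and |y| > 0.
Then y = a^k for some k with 1 ≤ k ≤ p.
Pump with i = 2: xy^2z = a^{p(p+1)/2+k}. Since 1 ≤ k ≤ p, p(p+1)/2 < p(p+1)/2+k ≤ p(p+1)/2+p < (p+1)(p+2)/2, so p(p+1)/2+k is strictly between consecutive triangular numbers. So xy^2z ∉ L.
Contradiction. Therefore L is not regular.

a^{p(p+1)/2+k}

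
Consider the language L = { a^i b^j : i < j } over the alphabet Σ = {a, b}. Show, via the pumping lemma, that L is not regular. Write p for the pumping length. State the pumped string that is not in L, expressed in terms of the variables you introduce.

Assume L is regular; let p be its pumping constant.
Choose w = a^p b^{p+1} ∈ L, with |w| = 2p+1 ≥ p.
Write w = xyz as guaranteed by the lemma, with |xy| ≤ p and |y| > 0.
Because |xy| ≤ p and w begins with p copies of a, we have y = a^k with 1 ≤ k ≤ p.
Consider xy^2z = a^{p+k} b^{p+1}. Since k ≥ 1, the a-count p+k is at least p+1, so i < j fails; thus xy^2z ∉ L.
This is a contradiction; hence L is not regular.

a^{p+k} b^{p+1}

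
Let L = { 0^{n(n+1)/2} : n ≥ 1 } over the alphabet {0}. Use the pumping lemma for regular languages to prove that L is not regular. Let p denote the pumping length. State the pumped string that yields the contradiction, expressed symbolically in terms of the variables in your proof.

Assume L is regular; let p be its pumping constant.
Take w = 0^{p(p+1)/2} ∈ L with |w| = p(p+1)/2 ≥ p.
By the pumping lemma, w = xyz with |xy| ≤ p and y is nonempty.
Then y = 0^k for some k with 1 ≤ k ≤ p.
Pump with i = 2: xy^2z = 0^{p(p+1)/2+k}. Since 1 ≤ k ≤ p, p(p+1)/2 < p(p+1)/2+k ≤ p(p+1)/2+p < (p+1)(p+2)/2, so p(p+1)/2+k is strictly between consecutive triangular numbers. So xy^2z ∉ L.
Contradiction. Therefore L is not regular.

0^{p(p+1)/2+k}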